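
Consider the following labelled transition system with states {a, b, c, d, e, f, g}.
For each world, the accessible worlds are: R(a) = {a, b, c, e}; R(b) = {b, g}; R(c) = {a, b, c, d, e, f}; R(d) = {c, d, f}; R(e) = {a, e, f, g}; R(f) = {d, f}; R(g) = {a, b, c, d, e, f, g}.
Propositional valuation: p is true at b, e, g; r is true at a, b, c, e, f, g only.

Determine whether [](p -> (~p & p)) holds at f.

At f: [](p -> (~p & p)) requires p -> (~p & p) at every successor {d, f}.
  At d: p -> (~p & p) is true.
  At f: p -> (~p & p) is true.
So [](p -> (~p & p)) is true at f.

Yes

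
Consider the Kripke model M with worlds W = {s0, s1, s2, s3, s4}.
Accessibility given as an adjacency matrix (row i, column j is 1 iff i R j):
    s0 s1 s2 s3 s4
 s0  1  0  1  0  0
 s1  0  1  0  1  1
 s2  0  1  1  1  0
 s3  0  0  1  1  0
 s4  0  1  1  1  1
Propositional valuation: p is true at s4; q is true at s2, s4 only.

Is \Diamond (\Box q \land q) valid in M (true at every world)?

No

Let φ = \Diamond (\Box q \land q). Evaluate φ at each world:
  s0 (successors {s0, s2}): φ is false.
  s1 (successors {s1, s3, s4}): φ is false.
  s2 (successors {s1, s2, s3}): φ is false.
  s3 (successors {s2, s3}): φ is false.
  s4 (successors {s1, s2, s3, s4}): φ is false.
Detail at s0 (counterexample):
  At s0: \Diamond (\Box q \land q) requires \Box q \land q at some successor in {s0, s2}.
    At s0: \Box q \land q is false.
    At s2: \Box q \land q is false.
  So \Diamond (\Box q \land q) is false at s0.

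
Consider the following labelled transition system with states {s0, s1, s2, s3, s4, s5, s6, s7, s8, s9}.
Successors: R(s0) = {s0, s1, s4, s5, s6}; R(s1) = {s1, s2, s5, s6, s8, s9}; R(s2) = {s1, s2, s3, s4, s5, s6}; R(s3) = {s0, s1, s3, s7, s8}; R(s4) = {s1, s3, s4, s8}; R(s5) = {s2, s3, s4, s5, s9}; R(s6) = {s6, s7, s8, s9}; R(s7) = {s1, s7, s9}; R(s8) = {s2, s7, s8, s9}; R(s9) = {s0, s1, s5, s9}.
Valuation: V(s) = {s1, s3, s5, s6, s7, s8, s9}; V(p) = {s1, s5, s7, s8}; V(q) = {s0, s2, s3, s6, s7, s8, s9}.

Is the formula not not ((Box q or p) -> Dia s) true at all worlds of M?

Recall that Box ψ holds at a world iff ψ holds at every accessible world, and Dia ψ holds iff ψ holds at some accessible world.
Let φ = not not ((Box q or p) -> Dia s). Evaluate φ at each world:
  s0 (successors {s0, s1, s4, s5, s6}): φ is true.
  s1 (successors {s1, s2, s5, s6, s8, s9}): φ is true.
  s2 (successors {s1, s2, s3, s4, s5, s6}): φ is true.
  s3 (successors {s0, s1, s3, s7, s8}): φ is true.
  s4 (successors {s1, s3, s4, s8}): φ is true.
  s5 (successors {s2, s3, s4, s5, s9}): φ is true.
  s6 (successors {s6, s7, s8, s9}): φ is true.
  s7 (successors {s1, s7, s9}): φ is true.
  s8 (successors {s2, s7, s8, s9}): φ is true.
  s9 (successors {s0, s1, s5, s9}): φ is true.
For instance, at s4:
  At s4: not ((Box q or p) -> Dia s) is false, so not not ((Box q or p) -> Dia s) is true.
    At s4: (Box q or p) -> Dia s is true, so not ((Box q or p) -> Dia s) is false.
      At s4: Box q or p is false, Dia s is true, so (Box q or p) -> Dia s is true.

Yes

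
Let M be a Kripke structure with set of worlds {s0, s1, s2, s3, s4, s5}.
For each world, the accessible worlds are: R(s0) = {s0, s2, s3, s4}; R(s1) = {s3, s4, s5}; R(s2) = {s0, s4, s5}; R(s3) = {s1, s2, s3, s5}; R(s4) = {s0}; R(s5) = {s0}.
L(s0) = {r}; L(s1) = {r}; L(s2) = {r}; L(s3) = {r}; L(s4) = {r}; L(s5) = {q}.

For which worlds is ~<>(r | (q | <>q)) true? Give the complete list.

Recall that <>ψ holds at a world iff ψ holds at some accessible world.
Let φ = ~<>(r | (q | <>q)). Evaluate φ at each world:
  s0 (successors {s0, s2, s3, s4}): φ is false.
  s1 (successors {s3, s4, s5}): φ is false.
  s2 (successors {s0, s4, s5}): φ is false.
  s3 (successors {s1, s2, s3, s5}): φ is false.
  s4 (successors {s0}): φ is false.
  s5 (successors {s0}): φ is false.
For instance, at s0:
  At s0: <>(r | (q | <>q)) is true, so ~<>(r | (q | <>q)) is false.
    At s0: <>(r | (q | <>q)) requires r | (q | <>q) at some successor in {s0, s2, s3, s4}.
      r | (q | <>q) holds at s0, so <>(r | (q | <>q)) is true at s0.
Satisfying worlds: none.

none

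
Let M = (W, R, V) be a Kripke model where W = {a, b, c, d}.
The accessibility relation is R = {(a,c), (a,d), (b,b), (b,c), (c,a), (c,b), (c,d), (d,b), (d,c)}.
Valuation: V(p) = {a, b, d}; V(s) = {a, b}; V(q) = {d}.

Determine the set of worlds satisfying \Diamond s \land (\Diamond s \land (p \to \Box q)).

c

Let φ = \Diamond s \land (\Diamond s \land (p \to \Box q)). Evaluate φ at each world:
  a (successors {c, d}): φ is false.
  b (successors {b, c}): φ is false.
  c (successors {a, b, d}): φ is true.
  d (successors {b, c}): φ is false.
For instance, at d:
  At d: \Diamond s is true, \Diamond s \land (p \to \Box q) is false, so \Diamond s \land (\Diamond s \land (p \to \Box q)) is false.
    At d: \Diamond s requires s at some successor in {b, c}.
      s holds at b, so \Diamond s is true at d.
    At d: \Diamond s is true, p \to \Box q is false, so \Diamond s \land (p \to \Box q) is false.
      At d: \Diamond s requires s at some successor in {b, c}.
        s holds at b, so \Diamond s is true at d.
      At d: p is true, \Box q is false, so p \to \Box q is false.
Satisfying worlds: {c}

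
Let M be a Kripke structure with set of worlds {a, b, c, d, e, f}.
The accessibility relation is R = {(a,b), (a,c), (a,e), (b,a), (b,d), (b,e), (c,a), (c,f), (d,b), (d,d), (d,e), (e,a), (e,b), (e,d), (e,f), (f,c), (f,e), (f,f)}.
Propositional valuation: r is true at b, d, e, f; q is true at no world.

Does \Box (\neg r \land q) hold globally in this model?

Let φ = \Box (\neg r \land q). Evaluate φ at each world:
  a (successors {b, c, e}): φ is false.
  b (successors {a, d, e}): φ is false.
  c (successors {a, f}): φ is false.
  d (successors {b, d, e}): φ is false.
  e (successors {a, b, d, f}): φ is false.
  f (successors {c, e, f}): φ is false.
Detail at a (counterexample):
  At a: \Box (\neg r \land q) requires \neg r \land q at every successor {b, c, e}.
    \neg r \land q fails at b, so \Box (\neg r \land q) is false at a.

No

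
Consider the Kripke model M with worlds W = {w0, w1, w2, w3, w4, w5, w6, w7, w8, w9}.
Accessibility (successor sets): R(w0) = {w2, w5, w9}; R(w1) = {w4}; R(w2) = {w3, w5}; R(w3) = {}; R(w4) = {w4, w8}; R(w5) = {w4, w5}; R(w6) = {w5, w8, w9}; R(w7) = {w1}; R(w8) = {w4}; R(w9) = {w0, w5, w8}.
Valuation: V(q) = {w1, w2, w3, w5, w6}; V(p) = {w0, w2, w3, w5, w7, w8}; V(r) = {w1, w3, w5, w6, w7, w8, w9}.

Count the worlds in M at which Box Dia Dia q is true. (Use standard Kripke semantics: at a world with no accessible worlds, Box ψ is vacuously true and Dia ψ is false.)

2

Let φ = Box Dia Dia q. Evaluate φ at each world:
  w0 (successors {w2, w5, w9}): φ is true.
  w1 (successors {w4}): φ is false.
  w2 (successors {w3, w5}): φ is false.
  w3 (successors ∅): φ is true.
  w4 (successors {w4, w8}): φ is false.
  w5 (successors {w4, w5}): φ is false.
  w6 (successors {w5, w8, w9}): φ is false.
  w7 (successors {w1}): φ is false.
  w8 (successors {w4}): φ is false.
  w9 (successors {w0, w5, w8}): φ is false.
For instance, at w1:
  At w1: Box Dia Dia q requires Dia Dia q at every successor {w4}.
    Dia Dia q fails at w4, so Box Dia Dia q is false at w1.
      At w4: Dia Dia q requires Dia q at some successor in {w4, w8}.
        At w4: Dia q is false.
        At w8: Dia q is false.
      So Dia Dia q is false at w4.
Satisfying worlds: {w0, w3}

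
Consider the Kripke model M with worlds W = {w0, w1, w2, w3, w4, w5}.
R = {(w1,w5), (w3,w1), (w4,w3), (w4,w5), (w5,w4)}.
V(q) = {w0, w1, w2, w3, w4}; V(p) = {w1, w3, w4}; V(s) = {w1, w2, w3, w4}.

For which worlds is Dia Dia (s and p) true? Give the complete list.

Recall that Dia ψ holds at a world iff ψ holds at some accessible world.
Let φ = Dia Dia (s and p). Evaluate φ at each world:
  w0 (successors ∅): φ is false.
  w1 (successors {w5}): φ is true.
  w2 (successors ∅): φ is false.
  w3 (successors {w1}): φ is false.
  w4 (successors {w3, w5}): φ is true.
  w5 (successors {w4}): φ is true.
For instance, at w1:
  At w1: Dia Dia (s and p) requires Dia (s and p) at some successor in {w5}.
    Dia (s and p) holds at w5, so Dia Dia (s and p) is true at w1.
      At w5: Dia (s and p) requires s and p at some successor in {w4}.
        s and p holds at w4, so Dia (s and p) is true at w5.
Satisfying worlds: {w1, w4, w5}

w1, w4, w5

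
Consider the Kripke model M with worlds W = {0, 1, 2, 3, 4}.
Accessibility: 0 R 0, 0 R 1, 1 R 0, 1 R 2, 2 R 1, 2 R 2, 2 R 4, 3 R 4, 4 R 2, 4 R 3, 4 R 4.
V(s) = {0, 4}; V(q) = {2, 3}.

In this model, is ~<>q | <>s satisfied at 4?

Yes

At 4: ~<>q is false, <>s is true, so ~<>q | <>s is true.
  At 4: <>q is true, so ~<>q is false.
    At 4: <>q requires q at some successor in {2, 3, 4}.
      q holds at 2, so <>q is true at 4.
  At 4: <>s requires s at some successor in {2, 3, 4}.
    s holds at 4, so <>s is true at 4.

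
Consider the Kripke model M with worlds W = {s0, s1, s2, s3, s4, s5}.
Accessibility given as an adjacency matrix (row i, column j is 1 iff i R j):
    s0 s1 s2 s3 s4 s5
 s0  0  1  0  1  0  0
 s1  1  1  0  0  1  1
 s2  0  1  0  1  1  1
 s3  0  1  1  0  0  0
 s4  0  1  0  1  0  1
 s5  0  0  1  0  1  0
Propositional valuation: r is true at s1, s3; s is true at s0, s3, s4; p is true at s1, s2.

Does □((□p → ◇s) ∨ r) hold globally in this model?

Yes

Recall that □ψ holds at a world iff ψ holds at every accessible world, and ◇ψ holds iff ψ holds at some accessible world.
Let φ = □((□p → ◇s) ∨ r). Evaluate φ at each world:
  s0 (successors {s1, s3}): φ is true.
  s1 (successors {s0, s1, s4, s5}): φ is true.
  s2 (successors {s1, s3, s4, s5}): φ is true.
  s3 (successors {s1, s2}): φ is true.
  s4 (successors {s1, s3, s5}): φ is true.
  s5 (successors {s2, s4}): φ is true.
For instance, at s2:
  At s2: □((□p → ◇s) ∨ r) requires (□p → ◇s) ∨ r at every successor {s1, s3, s4, s5}.
    At s1: (□p → ◇s) ∨ r is true.
    At s3: (□p → ◇s) ∨ r is true.
    At s4: (□p → ◇s) ∨ r is true.
    At s5: (□p → ◇s) ∨ r is true.
  So □((□p → ◇s) ∨ r) is true at s2.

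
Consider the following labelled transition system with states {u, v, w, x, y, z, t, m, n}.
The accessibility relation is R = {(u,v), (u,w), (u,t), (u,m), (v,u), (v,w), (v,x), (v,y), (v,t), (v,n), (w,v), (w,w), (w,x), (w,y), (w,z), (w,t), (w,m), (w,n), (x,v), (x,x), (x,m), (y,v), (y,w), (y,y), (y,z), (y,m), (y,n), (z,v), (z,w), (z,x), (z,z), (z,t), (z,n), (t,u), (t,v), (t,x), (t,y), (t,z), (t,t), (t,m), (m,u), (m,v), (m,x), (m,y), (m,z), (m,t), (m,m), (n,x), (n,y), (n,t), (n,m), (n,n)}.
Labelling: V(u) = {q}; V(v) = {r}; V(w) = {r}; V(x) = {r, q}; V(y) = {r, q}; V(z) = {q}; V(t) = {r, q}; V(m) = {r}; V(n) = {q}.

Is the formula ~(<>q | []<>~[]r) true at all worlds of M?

Let φ = ~(<>q | []<>~[]r). Evaluate φ at each world:
  u (successors {v, w, t, m}): φ is false.
  v (successors {u, w, x, y, t, n}): φ is false.
  w (successors {v, w, x, y, z, t, m, n}): φ is false.
  x (successors {v, x, m}): φ is false.
  y (successors {v, w, y, z, m, n}): φ is false.
  z (successors {v, w, x, z, t, n}): φ is false.
  t (successors {u, v, x, y, z, t, m}): φ is false.
  m (successors {u, v, x, y, z, t, m}): φ is false.
  n (successors {x, y, t, m, n}): φ is false.
Detail at u (counterexample):
  At u: <>q | []<>~[]r is true, so ~(<>q | []<>~[]r) is false.
    At u: <>q is true, []<>~[]r is true, so <>q | []<>~[]r is true.
      At u: <>q requires q at some successor in {v, w, t, m}.
        q holds at t, so <>q is true at u.
      At u: []<>~[]r requires <>~[]r at every successor {v, w, t, m}.
        At v: <>~[]r is true.
        At w: <>~[]r is true.
        At t: <>~[]r is true.
        At m: <>~[]r is true.
      So []<>~[]r is true at u.

No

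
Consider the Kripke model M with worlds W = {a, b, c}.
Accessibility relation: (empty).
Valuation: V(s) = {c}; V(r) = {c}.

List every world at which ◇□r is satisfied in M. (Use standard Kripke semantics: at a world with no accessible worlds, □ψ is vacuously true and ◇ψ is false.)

Let φ = ◇□r. Evaluate φ at each world:
  a (successors ∅): φ is false.
  b (successors ∅): φ is false.
  c (successors ∅): φ is false.
For instance, at c:
  At c: no accessible worlds, so ◇□r is false.
Satisfying worlds: none.

none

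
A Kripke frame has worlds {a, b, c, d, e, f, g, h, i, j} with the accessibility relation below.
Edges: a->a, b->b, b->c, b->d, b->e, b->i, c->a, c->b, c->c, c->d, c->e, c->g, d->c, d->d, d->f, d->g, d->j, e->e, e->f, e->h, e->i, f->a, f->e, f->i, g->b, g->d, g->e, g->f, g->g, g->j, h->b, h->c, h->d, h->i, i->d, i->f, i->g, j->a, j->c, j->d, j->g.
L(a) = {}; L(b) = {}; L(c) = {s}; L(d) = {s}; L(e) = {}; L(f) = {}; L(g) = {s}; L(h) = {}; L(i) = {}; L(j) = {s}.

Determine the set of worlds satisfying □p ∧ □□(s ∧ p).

none

Let φ = □p ∧ □□(s ∧ p). Evaluate φ at each world:
  a (successors {a}): φ is false.
  b (successors {b, c, d, e, i}): φ is false.
  c (successors {a, b, c, d, e, g}): φ is false.
  d (successors {c, d, f, g, j}): φ is false.
  e (successors {e, f, h, i}): φ is false.
  f (successors {a, e, i}): φ is false.
  g (successors {b, d, e, f, g, j}): φ is false.
  h (successors {b, c, d, i}): φ is false.
  i (successors {d, f, g}): φ is false.
  j (successors {a, c, d, g}): φ is false.
For instance, at h:
  At h: □p is false, □□(s ∧ p) is false, so □p ∧ □□(s ∧ p) is false.
    At h: □p requires p at every successor {b, c, d, i}.
      p fails at b, so □p is false at h.
    At h: □□(s ∧ p) requires □(s ∧ p) at every successor {b, c, d, i}.
      □(s ∧ p) fails at b, so □□(s ∧ p) is false at h.
Satisfying worlds: none.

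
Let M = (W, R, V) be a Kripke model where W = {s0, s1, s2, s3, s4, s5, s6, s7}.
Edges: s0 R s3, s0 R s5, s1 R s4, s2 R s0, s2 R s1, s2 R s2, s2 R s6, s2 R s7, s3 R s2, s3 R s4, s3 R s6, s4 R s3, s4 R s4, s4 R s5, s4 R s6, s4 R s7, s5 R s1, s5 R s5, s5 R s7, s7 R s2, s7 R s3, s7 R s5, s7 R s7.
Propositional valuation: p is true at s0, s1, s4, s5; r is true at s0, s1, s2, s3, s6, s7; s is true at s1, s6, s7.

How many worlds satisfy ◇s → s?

4

Recall that ◇ψ holds at a world iff ψ holds at some accessible world.
Let φ = ◇s → s. Evaluate φ at each world:
  s0 (successors {s3, s5}): φ is true.
  s1 (successors {s4}): φ is true.
  s2 (successors {s0, s1, s2, s6, s7}): φ is false.
  s3 (successors {s2, s4, s6}): φ is false.
  s4 (successors {s3, s4, s5, s6, s7}): φ is false.
  s5 (successors {s1, s5, s7}): φ is false.
  s6 (successors ∅): φ is true.
  s7 (successors {s2, s3, s5, s7}): φ is true.
For instance, at s3:
  At s3: ◇s is true, s is false, so ◇s → s is false.
    At s3: ◇s requires s at some successor in {s2, s4, s6}.
      s holds at s6, so ◇s is true at s3.
Satisfying worlds: {s0, s1, s6, s7}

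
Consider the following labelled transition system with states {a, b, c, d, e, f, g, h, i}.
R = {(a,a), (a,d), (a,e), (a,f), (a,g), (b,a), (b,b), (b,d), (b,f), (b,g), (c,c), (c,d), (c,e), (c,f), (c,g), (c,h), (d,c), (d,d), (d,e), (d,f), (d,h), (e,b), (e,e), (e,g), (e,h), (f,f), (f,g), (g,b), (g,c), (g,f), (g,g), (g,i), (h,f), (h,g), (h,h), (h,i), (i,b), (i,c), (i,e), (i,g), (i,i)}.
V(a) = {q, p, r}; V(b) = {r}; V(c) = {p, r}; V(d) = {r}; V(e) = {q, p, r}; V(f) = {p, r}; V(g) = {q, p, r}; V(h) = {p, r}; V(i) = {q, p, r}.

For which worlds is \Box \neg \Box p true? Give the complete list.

i

Let φ = \Box \neg \Box p. Evaluate φ at each world:
  a (successors {a, d, e, f, g}): φ is false.
  b (successors {a, b, d, f, g}): φ is false.
  c (successors {c, d, e, f, g, h}): φ is false.
  d (successors {c, d, e, f, h}): φ is false.
  e (successors {b, e, g, h}): φ is false.
  f (successors {f, g}): φ is false.
  g (successors {b, c, f, g, i}): φ is false.
  h (successors {f, g, h, i}): φ is false.
  i (successors {b, c, e, g, i}): φ is true.
For instance, at d:
  At d: \Box \neg \Box p requires \neg \Box p at every successor {c, d, e, f, h}.
    \neg \Box p fails at f, so \Box \neg \Box p is false at d.
      At f: \Box p is true, so \neg \Box p is false.
Satisfying worlds: {i}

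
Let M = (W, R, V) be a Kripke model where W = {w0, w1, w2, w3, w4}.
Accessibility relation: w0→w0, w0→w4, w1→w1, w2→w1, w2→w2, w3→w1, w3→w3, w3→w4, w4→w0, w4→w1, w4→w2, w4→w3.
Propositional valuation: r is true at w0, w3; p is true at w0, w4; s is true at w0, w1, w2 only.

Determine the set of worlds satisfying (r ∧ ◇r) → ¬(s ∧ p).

w1, w2, w3, w4

Recall that ◇ψ holds at a world iff ψ holds at some accessible world.
Let φ = (r ∧ ◇r) → ¬(s ∧ p). Evaluate φ at each world:
  w0 (successors {w0, w4}): φ is false.
  w1 (successors {w1}): φ is true.
  w2 (successors {w1, w2}): φ is true.
  w3 (successors {w1, w3, w4}): φ is true.
  w4 (successors {w0, w1, w2, w3}): φ is true.
For instance, at w3:
  At w3: r ∧ ◇r is true, ¬(s ∧ p) is true, so (r ∧ ◇r) → ¬(s ∧ p) is true.
    At w3: r is true, ◇r is true, so r ∧ ◇r is true.
      At w3: ◇r requires r at some successor in {w1, w3, w4}.
        r holds at w3, so ◇r is true at w3.
Satisfying worlds: {w1, w2, w3, w4}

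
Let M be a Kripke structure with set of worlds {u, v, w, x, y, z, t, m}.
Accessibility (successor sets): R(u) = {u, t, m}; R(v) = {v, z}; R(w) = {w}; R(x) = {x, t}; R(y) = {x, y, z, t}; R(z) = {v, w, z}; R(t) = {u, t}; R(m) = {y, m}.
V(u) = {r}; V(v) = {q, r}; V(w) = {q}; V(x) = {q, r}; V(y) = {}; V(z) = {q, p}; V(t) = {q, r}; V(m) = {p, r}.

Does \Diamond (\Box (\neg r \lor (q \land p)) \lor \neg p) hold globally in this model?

Yes

Let φ = \Diamond (\Box (\neg r \lor (q \land p)) \lor \neg p). Evaluate φ at each world:
  u (successors {u, t, m}): φ is true.
  v (successors {v, z}): φ is true.
  w (successors {w}): φ is true.
  x (successors {x, t}): φ is true.
  y (successors {x, y, z, t}): φ is true.
  z (successors {v, w, z}): φ is true.
  t (successors {u, t}): φ is true.
  m (successors {y, m}): φ is true.
For instance, at u:
  At u: \Diamond (\Box (\neg r \lor (q \land p)) \lor \neg p) requires \Box (\neg r \lor (q \land p)) \lor \neg p at some successor in {u, t, m}.
    \Box (\neg r \lor (q \land p)) \lor \neg p holds at u, so \Diamond (\Box (\neg r \lor (q \land p)) \lor \neg p) is true at u.
      At u: \Box (\neg r \lor (q \land p)) is false, \neg p is true, so \Box (\neg r \lor (q \land p)) \lor \neg p is true.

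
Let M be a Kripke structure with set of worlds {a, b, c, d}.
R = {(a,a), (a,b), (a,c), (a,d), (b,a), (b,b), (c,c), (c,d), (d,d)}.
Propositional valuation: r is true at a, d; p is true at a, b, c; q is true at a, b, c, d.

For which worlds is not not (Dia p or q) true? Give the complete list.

a, b, c, d

Recall that Dia ψ holds at a world iff ψ holds at some accessible world.
Let φ = not not (Dia p or q). Evaluate φ at each world:
  a (successors {a, b, c, d}): φ is true.
  b (successors {a, b}): φ is true.
  c (successors {c, d}): φ is true.
  d (successors {d}): φ is true.
For instance, at a:
  At a: not (Dia p or q) is false, so not not (Dia p or q) is true.
    At a: Dia p or q is true, so not (Dia p or q) is false.
      At a: Dia p is true, q is true, so Dia p or q is true.
Satisfying worlds: {a, b, c, d}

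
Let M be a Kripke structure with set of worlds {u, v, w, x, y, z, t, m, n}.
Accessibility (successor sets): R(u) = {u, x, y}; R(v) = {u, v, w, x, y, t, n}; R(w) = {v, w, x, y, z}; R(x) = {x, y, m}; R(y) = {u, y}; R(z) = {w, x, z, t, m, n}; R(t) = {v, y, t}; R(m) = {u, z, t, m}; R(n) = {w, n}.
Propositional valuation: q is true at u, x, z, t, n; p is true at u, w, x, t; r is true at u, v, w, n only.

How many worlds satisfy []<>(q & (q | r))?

9

Let φ = []<>(q & (q | r)). Evaluate φ at each world:
  u (successors {u, x, y}): φ is true.
  v (successors {u, v, w, x, y, t, n}): φ is true.
  w (successors {v, w, x, y, z}): φ is true.
  x (successors {x, y, m}): φ is true.
  y (successors {u, y}): φ is true.
  z (successors {w, x, z, t, m, n}): φ is true.
  t (successors {v, y, t}): φ is true.
  m (successors {u, z, t, m}): φ is true.
  n (successors {w, n}): φ is true.
For instance, at z:
  At z: []<>(q & (q | r)) requires <>(q & (q | r)) at every successor {w, x, z, t, m, n}.
    At w: <>(q & (q | r)) is true.
    At x: <>(q & (q | r)) is true.
    At z: <>(q & (q | r)) is true.
    At t: <>(q & (q | r)) is true.
    At m: <>(q & (q | r)) is true.
    At n: <>(q & (q | r)) is true.
  So []<>(q & (q | r)) is true at z.
Satisfying worlds: {u, v, w, x, y, z, t, m, n}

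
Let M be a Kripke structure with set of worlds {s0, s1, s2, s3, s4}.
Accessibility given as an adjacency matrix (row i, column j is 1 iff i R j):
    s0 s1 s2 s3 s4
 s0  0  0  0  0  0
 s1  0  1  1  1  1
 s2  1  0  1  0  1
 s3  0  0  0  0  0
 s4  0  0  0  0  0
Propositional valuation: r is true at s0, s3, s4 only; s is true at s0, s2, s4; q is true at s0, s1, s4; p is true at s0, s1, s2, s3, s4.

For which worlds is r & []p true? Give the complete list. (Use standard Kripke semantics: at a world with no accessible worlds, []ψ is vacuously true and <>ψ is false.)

Let φ = r & []p. Evaluate φ at each world:
  s0 (successors ∅): φ is true.
  s1 (successors {s1, s2, s3, s4}): φ is false.
  s2 (successors {s0, s2, s4}): φ is false.
  s3 (successors ∅): φ is true.
  s4 (successors ∅): φ is true.
For instance, at s2:
  At s2: r is false, []p is true, so r & []p is false.
    At s2: []p requires p at every successor {s0, s2, s4}.
      At s0: p is true.
      At s2: p is true.
      At s4: p is true.
    So []p is true at s2.
Satisfying worlds: {s0, s3, s4}

s0, s3, s4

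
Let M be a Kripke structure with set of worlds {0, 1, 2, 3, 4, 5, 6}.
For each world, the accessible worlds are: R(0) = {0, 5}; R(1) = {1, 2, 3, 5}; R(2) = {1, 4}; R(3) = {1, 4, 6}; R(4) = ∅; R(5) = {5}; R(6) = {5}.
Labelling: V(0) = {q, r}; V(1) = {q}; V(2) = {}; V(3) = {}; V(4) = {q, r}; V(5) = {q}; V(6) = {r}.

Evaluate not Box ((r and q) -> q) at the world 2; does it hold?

At 2: Box ((r and q) -> q) is true, so not Box ((r and q) -> q) is false.
  At 2: Box ((r and q) -> q) requires (r and q) -> q at every successor {1, 4}.
    At 1: (r and q) -> q is true.
    At 4: (r and q) -> q is true.
  So Box ((r and q) -> q) is true at 2.

No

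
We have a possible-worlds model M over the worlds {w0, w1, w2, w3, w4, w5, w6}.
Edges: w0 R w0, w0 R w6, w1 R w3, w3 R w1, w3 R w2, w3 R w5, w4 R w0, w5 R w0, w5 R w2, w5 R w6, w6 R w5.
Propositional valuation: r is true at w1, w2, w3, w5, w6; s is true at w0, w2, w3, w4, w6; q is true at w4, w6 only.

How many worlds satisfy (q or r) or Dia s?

Let φ = (q or r) or Dia s. Evaluate φ at each world:
  w0 (successors {w0, w6}): φ is true.
  w1 (successors {w3}): φ is true.
  w2 (successors ∅): φ is true.
  w3 (successors {w1, w2, w5}): φ is true.
  w4 (successors {w0}): φ is true.
  w5 (successors {w0, w2, w6}): φ is true.
  w6 (successors {w5}): φ is true.
For instance, at w0:
  At w0: q or r is false, Dia s is true, so (q or r) or Dia s is true.
    At w0: Dia s requires s at some successor in {w0, w6}.
      s holds at w0, so Dia s is true at w0.
Satisfying worlds: {w0, w1, w2, w3, w4, w5, w6}

7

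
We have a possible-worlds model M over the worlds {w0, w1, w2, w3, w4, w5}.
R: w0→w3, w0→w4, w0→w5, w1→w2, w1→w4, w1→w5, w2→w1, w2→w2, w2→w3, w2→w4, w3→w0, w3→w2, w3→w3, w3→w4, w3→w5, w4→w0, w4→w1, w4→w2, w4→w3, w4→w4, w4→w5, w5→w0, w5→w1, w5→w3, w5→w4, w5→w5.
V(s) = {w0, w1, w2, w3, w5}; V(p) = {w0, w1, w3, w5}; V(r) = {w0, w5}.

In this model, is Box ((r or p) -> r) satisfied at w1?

At w1: Box ((r or p) -> r) requires (r or p) -> r at every successor {w2, w4, w5}.
  At w2: (r or p) -> r is true.
  At w4: (r or p) -> r is true.
  At w5: (r or p) -> r is true.
So Box ((r or p) -> r) is true at w1.

Yes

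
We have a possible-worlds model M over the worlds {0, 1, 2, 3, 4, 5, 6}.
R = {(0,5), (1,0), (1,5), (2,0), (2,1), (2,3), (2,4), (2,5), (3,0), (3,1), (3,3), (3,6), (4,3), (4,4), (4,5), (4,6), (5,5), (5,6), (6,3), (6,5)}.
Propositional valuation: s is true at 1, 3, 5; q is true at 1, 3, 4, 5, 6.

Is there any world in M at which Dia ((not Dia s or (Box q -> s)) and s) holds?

Yes

Let φ = Dia ((not Dia s or (Box q -> s)) and s). Evaluate φ at each world:
  0 (successors {5}): φ is true.
  1 (successors {0, 5}): φ is true.
  2 (successors {0, 1, 3, 4, 5}): φ is true.
  3 (successors {0, 1, 3, 6}): φ is true.
  4 (successors {3, 4, 5, 6}): φ is true.
  5 (successors {5, 6}): φ is true.
  6 (successors {3, 5}): φ is true.
Detail at 0 (witness):
  At 0: Dia ((not Dia s or (Box q -> s)) and s) requires (not Dia s or (Box q -> s)) and s at some successor in {5}.
    (not Dia s or (Box q -> s)) and s holds at 5, so Dia ((not Dia s or (Box q -> s)) and s) is true at 0.
      At 5: not Dia s or (Box q -> s) is true, s is true, so (not Dia s or (Box q -> s)) and s is true.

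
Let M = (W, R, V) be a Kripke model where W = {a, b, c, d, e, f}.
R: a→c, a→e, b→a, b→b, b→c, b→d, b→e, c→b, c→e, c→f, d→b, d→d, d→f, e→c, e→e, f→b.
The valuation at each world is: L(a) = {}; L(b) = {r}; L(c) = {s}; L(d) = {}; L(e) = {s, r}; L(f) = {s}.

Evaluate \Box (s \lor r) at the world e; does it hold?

At e: \Box (s \lor r) requires s \lor r at every successor {c, e}.
  At c: s \lor r is true.
  At e: s \lor r is true.
So \Box (s \lor r) is true at e.

Yes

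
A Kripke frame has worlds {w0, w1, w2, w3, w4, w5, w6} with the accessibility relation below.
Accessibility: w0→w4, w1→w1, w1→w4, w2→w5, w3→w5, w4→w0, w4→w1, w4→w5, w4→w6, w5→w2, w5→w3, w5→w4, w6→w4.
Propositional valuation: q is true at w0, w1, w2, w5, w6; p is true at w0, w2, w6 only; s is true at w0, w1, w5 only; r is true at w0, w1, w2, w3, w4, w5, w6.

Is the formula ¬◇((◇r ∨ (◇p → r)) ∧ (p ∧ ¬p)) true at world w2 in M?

At w2: ◇((◇r ∨ (◇p → r)) ∧ (p ∧ ¬p)) is false, so ¬◇((◇r ∨ (◇p → r)) ∧ (p ∧ ¬p)) is true.
  At w2: ◇((◇r ∨ (◇p → r)) ∧ (p ∧ ¬p)) requires (◇r ∨ (◇p → r)) ∧ (p ∧ ¬p) at some successor in {w5}.
    At w5: (◇r ∨ (◇p → r)) ∧ (p ∧ ¬p) is false.
  So ◇((◇r ∨ (◇p → r)) ∧ (p ∧ ¬p)) is false at w2.

Yes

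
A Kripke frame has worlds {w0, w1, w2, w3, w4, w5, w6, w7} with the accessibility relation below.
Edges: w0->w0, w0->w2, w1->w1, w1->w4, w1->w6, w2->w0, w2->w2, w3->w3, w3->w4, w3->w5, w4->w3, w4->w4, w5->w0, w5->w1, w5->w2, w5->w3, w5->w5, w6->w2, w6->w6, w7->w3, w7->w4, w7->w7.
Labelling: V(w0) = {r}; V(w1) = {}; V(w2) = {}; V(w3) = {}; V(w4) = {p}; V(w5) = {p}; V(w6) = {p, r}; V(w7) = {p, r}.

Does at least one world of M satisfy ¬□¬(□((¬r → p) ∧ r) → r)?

Let φ = ¬□¬(□((¬r → p) ∧ r) → r). Evaluate φ at each world:
  w0 (successors {w0, w2}): φ is true.
  w1 (successors {w1, w4, w6}): φ is true.
  w2 (successors {w0, w2}): φ is true.
  w3 (successors {w3, w4, w5}): φ is true.
  w4 (successors {w3, w4}): φ is true.
  w5 (successors {w0, w1, w2, w3, w5}): φ is true.
  w6 (successors {w2, w6}): φ is true.
  w7 (successors {w3, w4, w7}): φ is true.
Detail at w0 (witness):
  At w0: □¬(□((¬r → p) ∧ r) → r) is false, so ¬□¬(□((¬r → p) ∧ r) → r) is true.
    At w0: □¬(□((¬r → p) ∧ r) → r) requires ¬(□((¬r → p) ∧ r) → r) at every successor {w0, w2}.
      ¬(□((¬r → p) ∧ r) → r) fails at w0, so □¬(□((¬r → p) ∧ r) → r) is false at w0.

Yes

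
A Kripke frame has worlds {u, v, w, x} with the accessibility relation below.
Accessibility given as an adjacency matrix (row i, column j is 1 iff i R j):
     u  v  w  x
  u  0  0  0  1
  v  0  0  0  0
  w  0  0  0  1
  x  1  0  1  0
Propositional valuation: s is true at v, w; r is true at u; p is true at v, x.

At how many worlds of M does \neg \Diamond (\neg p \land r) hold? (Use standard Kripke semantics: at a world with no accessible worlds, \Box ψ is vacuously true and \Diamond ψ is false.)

Let φ = \neg \Diamond (\neg p \land r). Evaluate φ at each world:
  u (successors {x}): φ is true.
  v (successors ∅): φ is true.
  w (successors {x}): φ is true.
  x (successors {u, w}): φ is false.
For instance, at w:
  At w: \Diamond (\neg p \land r) is false, so \neg \Diamond (\neg p \land r) is true.
    At w: \Diamond (\neg p \land r) requires \neg p \land r at some successor in {x}.
      At x: \neg p \land r is false.
    So \Diamond (\neg p \land r) is false at w.
Satisfying worlds: {u, v, w}

3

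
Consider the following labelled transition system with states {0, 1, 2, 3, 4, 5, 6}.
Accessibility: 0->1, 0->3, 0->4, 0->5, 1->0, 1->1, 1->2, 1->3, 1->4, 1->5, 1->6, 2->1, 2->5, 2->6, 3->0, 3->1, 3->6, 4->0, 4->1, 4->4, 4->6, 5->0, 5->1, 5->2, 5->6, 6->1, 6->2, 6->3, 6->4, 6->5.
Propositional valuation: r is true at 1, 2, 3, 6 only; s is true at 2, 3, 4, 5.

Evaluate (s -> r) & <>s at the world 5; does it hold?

No

Recall that <>ψ holds at a world iff ψ holds at some accessible world.
At 5: s -> r is false, <>s is true, so (s -> r) & <>s is false.
  At 5: <>s requires s at some successor in {0, 1, 2, 6}.
    s holds at 2, so <>s is true at 5.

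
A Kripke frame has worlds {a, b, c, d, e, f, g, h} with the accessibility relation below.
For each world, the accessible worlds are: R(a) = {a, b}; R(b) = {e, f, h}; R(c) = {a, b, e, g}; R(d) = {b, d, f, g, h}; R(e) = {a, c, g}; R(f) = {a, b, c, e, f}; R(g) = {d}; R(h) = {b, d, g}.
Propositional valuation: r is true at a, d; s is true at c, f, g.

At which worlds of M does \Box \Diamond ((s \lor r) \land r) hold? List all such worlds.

b, e, g

Recall that \Box ψ holds at a world iff ψ holds at every accessible world, and \Diamond ψ holds iff ψ holds at some accessible world.
Let φ = \Box \Diamond ((s \lor r) \land r). Evaluate φ at each world:
  a (successors {a, b}): φ is false.
  b (successors {e, f, h}): φ is true.
  c (successors {a, b, e, g}): φ is false.
  d (successors {b, d, f, g, h}): φ is false.
  e (successors {a, c, g}): φ is true.
  f (successors {a, b, c, e, f}): φ is false.
  g (successors {d}): φ is true.
  h (successors {b, d, g}): φ is false.
For instance, at e:
  At e: \Box \Diamond ((s \lor r) \land r) requires \Diamond ((s \lor r) \land r) at every successor {a, c, g}.
      At a: \Diamond ((s \lor r) \land r) requires (s \lor r) \land r at some successor in {a, b}.
        (s \lor r) \land r holds at a, so \Diamond ((s \lor r) \land r) is true at a.
      At c: \Diamond ((s \lor r) \land r) requires (s \lor r) \land r at some successor in {a, b, e, g}.
        (s \lor r) \land r holds at a, so \Diamond ((s \lor r) \land r) is true at c.
      At g: \Diamond ((s \lor r) \land r) requires (s \lor r) \land r at some successor in {d}.
        (s \lor r) \land r holds at d, so \Diamond ((s \lor r) \land r) is true at g.
  So \Box \Diamond ((s \lor r) \land r) is true at e.
Satisfying worlds: {b, e, g}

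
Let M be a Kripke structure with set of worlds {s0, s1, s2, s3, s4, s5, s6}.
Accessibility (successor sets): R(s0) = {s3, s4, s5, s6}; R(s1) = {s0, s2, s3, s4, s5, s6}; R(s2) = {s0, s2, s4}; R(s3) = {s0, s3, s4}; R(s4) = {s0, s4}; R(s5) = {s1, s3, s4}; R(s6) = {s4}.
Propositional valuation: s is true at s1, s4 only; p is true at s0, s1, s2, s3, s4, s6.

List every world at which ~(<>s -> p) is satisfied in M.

s5

Let φ = ~(<>s -> p). Evaluate φ at each world:
  s0 (successors {s3, s4, s5, s6}): φ is false.
  s1 (successors {s0, s2, s3, s4, s5, s6}): φ is false.
  s2 (successors {s0, s2, s4}): φ is false.
  s3 (successors {s0, s3, s4}): φ is false.
  s4 (successors {s0, s4}): φ is false.
  s5 (successors {s1, s3, s4}): φ is true.
  s6 (successors {s4}): φ is false.
For instance, at s3:
  At s3: <>s -> p is true, so ~(<>s -> p) is false.
    At s3: <>s is true, p is true, so <>s -> p is true.
      At s3: <>s requires s at some successor in {s0, s3, s4}.
        s holds at s4, so <>s is true at s3.
Satisfying worlds: {s5}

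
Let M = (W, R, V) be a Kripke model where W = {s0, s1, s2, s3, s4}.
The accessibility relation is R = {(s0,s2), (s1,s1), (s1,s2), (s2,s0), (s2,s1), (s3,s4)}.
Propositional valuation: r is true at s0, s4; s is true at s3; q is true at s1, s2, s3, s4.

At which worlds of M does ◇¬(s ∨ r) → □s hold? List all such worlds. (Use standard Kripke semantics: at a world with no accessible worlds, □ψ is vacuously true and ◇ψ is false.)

s3, s4

Let φ = ◇¬(s ∨ r) → □s. Evaluate φ at each world:
  s0 (successors {s2}): φ is false.
  s1 (successors {s1, s2}): φ is false.
  s2 (successors {s0, s1}): φ is false.
  s3 (successors {s4}): φ is true.
  s4 (successors ∅): φ is true.
For instance, at s1:
  At s1: ◇¬(s ∨ r) is true, □s is false, so ◇¬(s ∨ r) → □s is false.
    At s1: ◇¬(s ∨ r) requires ¬(s ∨ r) at some successor in {s1, s2}.
      ¬(s ∨ r) holds at s1, so ◇¬(s ∨ r) is true at s1.
    At s1: □s requires s at every successor {s1, s2}.
      s fails at s1, so □s is false at s1.
Satisfying worlds: {s3, s4}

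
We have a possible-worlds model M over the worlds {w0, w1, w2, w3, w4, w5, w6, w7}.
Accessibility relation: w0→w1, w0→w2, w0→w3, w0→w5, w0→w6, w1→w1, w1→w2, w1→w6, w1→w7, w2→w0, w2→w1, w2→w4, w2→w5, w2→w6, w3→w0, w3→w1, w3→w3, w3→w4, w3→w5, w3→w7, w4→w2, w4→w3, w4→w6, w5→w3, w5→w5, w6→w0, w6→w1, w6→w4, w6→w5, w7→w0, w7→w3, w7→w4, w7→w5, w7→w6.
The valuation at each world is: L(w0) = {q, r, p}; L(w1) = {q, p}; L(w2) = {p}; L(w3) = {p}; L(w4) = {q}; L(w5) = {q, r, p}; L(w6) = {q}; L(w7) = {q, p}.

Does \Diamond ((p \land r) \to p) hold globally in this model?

Recall that \Diamond ψ holds at a world iff ψ holds at some accessible world.
Let φ = \Diamond ((p \land r) \to p). Evaluate φ at each world:
  w0 (successors {w1, w2, w3, w5, w6}): φ is true.
  w1 (successors {w1, w2, w6, w7}): φ is true.
  w2 (successors {w0, w1, w4, w5, w6}): φ is true.
  w3 (successors {w0, w1, w3, w4, w5, w7}): φ is true.
  w4 (successors {w2, w3, w6}): φ is true.
  w5 (successors {w3, w5}): φ is true.
  w6 (successors {w0, w1, w4, w5}): φ is true.
  w7 (successors {w0, w3, w4, w5, w6}): φ is true.
For instance, at w5:
  At w5: \Diamond ((p \land r) \to p) requires (p \land r) \to p at some successor in {w3, w5}.
    (p \land r) \to p holds at w3, so \Diamond ((p \land r) \to p) is true at w5.

Yes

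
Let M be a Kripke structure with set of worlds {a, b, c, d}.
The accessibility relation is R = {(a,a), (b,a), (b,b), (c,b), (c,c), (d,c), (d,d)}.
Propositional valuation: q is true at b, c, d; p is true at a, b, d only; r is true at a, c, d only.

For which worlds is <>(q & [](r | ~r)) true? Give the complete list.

Let φ = <>(q & [](r | ~r)). Evaluate φ at each world:
  a (successors {a}): φ is false.
  b (successors {a, b}): φ is true.
  c (successors {b, c}): φ is true.
  d (successors {c, d}): φ is true.
For instance, at a:
  At a: <>(q & [](r | ~r)) requires q & [](r | ~r) at some successor in {a}.
    At a: q & [](r | ~r) is false.
  So <>(q & [](r | ~r)) is false at a.
Satisfying worlds: {b, c, d}

b, c, d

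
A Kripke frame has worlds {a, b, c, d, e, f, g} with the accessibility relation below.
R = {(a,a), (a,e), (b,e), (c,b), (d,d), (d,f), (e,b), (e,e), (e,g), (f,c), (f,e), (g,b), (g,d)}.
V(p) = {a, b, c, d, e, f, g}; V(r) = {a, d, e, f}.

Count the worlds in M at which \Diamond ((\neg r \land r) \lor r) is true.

Let φ = \Diamond ((\neg r \land r) \lor r). Evaluate φ at each world:
  a (successors {a, e}): φ is true.
  b (successors {e}): φ is true.
  c (successors {b}): φ is false.
  d (successors {d, f}): φ is true.
  e (successors {b, e, g}): φ is true.
  f (successors {c, e}): φ is true.
  g (successors {b, d}): φ is true.
For instance, at f:
  At f: \Diamond ((\neg r \land r) \lor r) requires (\neg r \land r) \lor r at some successor in {c, e}.
    (\neg r \land r) \lor r holds at e, so \Diamond ((\neg r \land r) \lor r) is true at f.
Satisfying worlds: {a, b, d, e, f, g}

6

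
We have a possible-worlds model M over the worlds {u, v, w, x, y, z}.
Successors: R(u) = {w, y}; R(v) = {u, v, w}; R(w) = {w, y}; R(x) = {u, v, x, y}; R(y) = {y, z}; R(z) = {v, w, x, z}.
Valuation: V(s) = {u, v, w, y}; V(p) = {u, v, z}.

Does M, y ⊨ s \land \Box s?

At y: s is true, \Box s is false, so s \land \Box s is false.
  At y: \Box s requires s at every successor {y, z}.
    s fails at z, so \Box s is false at y.

No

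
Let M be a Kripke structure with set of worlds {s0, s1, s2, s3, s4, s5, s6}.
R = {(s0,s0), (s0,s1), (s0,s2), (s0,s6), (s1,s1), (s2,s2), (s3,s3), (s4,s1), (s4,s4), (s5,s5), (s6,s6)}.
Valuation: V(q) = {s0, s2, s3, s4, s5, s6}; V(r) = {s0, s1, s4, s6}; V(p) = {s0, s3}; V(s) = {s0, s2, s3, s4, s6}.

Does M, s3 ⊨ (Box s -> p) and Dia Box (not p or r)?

No

Recall that Box ψ holds at a world iff ψ holds at every accessible world, and Dia ψ holds iff ψ holds at some accessible world.
At s3: Box s -> p is true, Dia Box (not p or r) is false, so (Box s -> p) and Dia Box (not p or r) is false.
  At s3: Box s is true, p is true, so Box s -> p is true.
    At s3: Box s requires s at every successor {s3}.
      At s3: s is true.
    So Box s is true at s3.
  At s3: Dia Box (not p or r) requires Box (not p or r) at some successor in {s3}.
    At s3: Box (not p or r) is false.
  So Dia Box (not p or r) is false at s3.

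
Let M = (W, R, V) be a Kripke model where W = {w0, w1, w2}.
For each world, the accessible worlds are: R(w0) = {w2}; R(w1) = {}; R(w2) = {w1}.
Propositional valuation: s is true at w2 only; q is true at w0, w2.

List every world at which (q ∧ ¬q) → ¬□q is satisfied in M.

Recall that □ψ holds at a world iff ψ holds at every accessible world, and ◇ψ holds iff ψ holds at some accessible world.
Let φ = (q ∧ ¬q) → ¬□q. Evaluate φ at each world:
  w0 (successors {w2}): φ is true.
  w1 (successors ∅): φ is true.
  w2 (successors {w1}): φ is true.
For instance, at w2:
  At w2: q ∧ ¬q is false, ¬□q is true, so (q ∧ ¬q) → ¬□q is true.
    At w2: □q is false, so ¬□q is true.
      At w2: □q requires q at every successor {w1}.
        q fails at w1, so □q is false at w2.
Satisfying worlds: {w0, w1, w2}

w0, w1, w2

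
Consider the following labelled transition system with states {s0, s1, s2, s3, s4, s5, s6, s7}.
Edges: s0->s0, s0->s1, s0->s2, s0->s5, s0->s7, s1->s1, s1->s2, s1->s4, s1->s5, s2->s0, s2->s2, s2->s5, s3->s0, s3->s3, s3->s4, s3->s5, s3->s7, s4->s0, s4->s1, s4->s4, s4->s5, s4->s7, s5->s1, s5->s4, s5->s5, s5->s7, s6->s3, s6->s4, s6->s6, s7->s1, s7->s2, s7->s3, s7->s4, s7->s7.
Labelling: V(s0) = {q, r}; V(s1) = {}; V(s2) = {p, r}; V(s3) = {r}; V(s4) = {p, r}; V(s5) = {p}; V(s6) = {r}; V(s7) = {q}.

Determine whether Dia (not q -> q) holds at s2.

Yes

At s2: Dia (not q -> q) requires not q -> q at some successor in {s0, s2, s5}.
  not q -> q holds at s0, so Dia (not q -> q) is true at s2.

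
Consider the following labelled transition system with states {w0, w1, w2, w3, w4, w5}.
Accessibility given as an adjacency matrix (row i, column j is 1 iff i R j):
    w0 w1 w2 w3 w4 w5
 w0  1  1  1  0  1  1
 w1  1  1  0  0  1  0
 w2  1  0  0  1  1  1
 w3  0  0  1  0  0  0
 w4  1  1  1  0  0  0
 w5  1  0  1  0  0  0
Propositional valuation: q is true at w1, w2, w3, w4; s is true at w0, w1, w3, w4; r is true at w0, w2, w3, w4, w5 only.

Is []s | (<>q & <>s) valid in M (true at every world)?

No

Recall that []ψ holds at a world iff ψ holds at every accessible world, and <>ψ holds iff ψ holds at some accessible world.
Let φ = []s | (<>q & <>s). Evaluate φ at each world:
  w0 (successors {w0, w1, w2, w4, w5}): φ is true.
  w1 (successors {w0, w1, w4}): φ is true.
  w2 (successors {w0, w3, w4, w5}): φ is true.
  w3 (successors {w2}): φ is false.
  w4 (successors {w0, w1, w2}): φ is true.
  w5 (successors {w0, w2}): φ is true.
Detail at w3 (counterexample):
  At w3: []s is false, <>q & <>s is false, so []s | (<>q & <>s) is false.
    At w3: []s requires s at every successor {w2}.
      s fails at w2, so []s is false at w3.
    At w3: <>q is true, <>s is false, so <>q & <>s is false.
      At w3: <>q requires q at some successor in {w2}.
        q holds at w2, so <>q is true at w3.
      At w3: <>s requires s at some successor in {w2}.
        At w2: s is false.
      So <>s is false at w3.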